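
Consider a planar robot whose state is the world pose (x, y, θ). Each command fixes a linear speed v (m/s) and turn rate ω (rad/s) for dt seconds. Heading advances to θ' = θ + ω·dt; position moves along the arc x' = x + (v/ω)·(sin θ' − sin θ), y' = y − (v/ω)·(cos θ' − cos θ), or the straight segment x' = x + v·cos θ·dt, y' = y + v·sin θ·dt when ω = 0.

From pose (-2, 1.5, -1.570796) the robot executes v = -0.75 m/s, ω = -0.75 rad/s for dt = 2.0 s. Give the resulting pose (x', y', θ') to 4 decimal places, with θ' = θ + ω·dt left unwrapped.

θ' = -1.5708 + -0.75·2.0 = -3.0708
R = v/ω = -0.75/-0.75 = 1.0000
x' = -2 + 1.0000·(sin -3.0708 − sin -1.5708) = -1.0707
y' = 1.5 − 1.0000·(cos -3.0708 − cos -1.5708) = 2.4975

(-1.0707, 2.4975, -3.0708)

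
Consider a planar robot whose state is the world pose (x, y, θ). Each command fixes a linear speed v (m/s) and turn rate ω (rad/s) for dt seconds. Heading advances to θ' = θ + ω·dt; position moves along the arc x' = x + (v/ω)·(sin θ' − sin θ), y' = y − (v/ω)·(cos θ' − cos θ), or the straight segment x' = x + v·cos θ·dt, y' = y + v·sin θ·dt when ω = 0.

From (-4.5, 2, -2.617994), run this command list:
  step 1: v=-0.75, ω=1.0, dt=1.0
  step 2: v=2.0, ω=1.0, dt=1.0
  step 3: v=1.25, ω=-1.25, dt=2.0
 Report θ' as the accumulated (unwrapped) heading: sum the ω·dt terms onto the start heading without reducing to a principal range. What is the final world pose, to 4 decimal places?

(-3.8427, -0.9251, -3.1180)

step 1: θ'=-1.6180 (R=-0.7500) → pose (-4.1258, 2.6141, -1.6180)
step 2: θ'=-0.6180 (R=2.0000) → pose (-3.2869, 0.8897, -0.6180)
step 3: θ'=-3.1180 (R=-1.0000) → pose (-3.8427, -0.9251, -3.1180)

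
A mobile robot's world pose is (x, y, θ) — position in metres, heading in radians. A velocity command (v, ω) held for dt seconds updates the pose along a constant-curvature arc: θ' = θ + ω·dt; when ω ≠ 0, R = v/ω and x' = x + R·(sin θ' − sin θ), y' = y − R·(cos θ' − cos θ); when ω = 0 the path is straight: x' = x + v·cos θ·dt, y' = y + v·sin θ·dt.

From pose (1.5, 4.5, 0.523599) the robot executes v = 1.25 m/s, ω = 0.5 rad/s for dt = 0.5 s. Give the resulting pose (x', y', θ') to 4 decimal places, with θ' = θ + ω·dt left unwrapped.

(1.9968, 4.8766, 0.7736)

θ' = 0.5236 + 0.5·0.5 = 0.7736
R = v/ω = 1.25/0.5 = 2.5000
x' = 1.5 + 2.5000·(sin 0.7736 − sin 0.5236) = 1.9968
y' = 4.5 − 2.5000·(cos 0.7736 − cos 0.5236) = 4.8766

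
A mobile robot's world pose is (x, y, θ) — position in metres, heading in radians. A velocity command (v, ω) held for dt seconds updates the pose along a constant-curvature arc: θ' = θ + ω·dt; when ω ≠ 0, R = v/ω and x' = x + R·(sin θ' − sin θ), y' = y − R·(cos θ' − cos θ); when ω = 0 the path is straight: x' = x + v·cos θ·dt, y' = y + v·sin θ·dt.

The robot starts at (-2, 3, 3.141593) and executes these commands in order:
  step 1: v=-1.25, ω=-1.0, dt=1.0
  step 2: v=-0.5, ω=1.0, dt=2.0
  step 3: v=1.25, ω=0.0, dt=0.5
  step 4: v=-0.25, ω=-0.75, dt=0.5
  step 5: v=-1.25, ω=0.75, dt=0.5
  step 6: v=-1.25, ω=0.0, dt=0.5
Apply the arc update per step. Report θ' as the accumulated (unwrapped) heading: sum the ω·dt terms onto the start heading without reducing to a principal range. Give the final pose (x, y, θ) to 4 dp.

step 1: θ'=2.1416 (R=1.2500) → pose (-0.9482, 2.4254, 2.1416)
step 2: θ'=4.1416 (R=-0.5000) → pose (-0.1067, 2.4254, 4.1416)
step 3: θ'=4.1416 (straight) → pose (-0.4444, 1.8995, 4.1416)
step 4: θ'=3.7666 (R=0.3333) → pose (-0.3589, 1.9897, 3.7666)
step 5: θ'=4.1416 (R=-1.6667) → pose (0.0684, 2.4408, 4.1416)
step 6: θ'=4.1416 (straight) → pose (0.4061, 2.9667, 4.1416)

(0.4061, 2.9667, 4.1416)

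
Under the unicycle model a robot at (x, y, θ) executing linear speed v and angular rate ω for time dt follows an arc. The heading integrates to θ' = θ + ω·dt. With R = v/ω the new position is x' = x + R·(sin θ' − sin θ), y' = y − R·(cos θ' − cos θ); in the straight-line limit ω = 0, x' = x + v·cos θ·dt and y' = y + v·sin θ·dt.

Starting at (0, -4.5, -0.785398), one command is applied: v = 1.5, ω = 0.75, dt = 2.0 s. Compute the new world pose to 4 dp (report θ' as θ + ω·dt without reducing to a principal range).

(2.7248, -4.5965, 0.7146)

θ' = -0.7854 + 0.75·2.0 = 0.7146
R = v/ω = 1.5/0.75 = 2.0000
x' = 0 + 2.0000·(sin 0.7146 − sin -0.7854) = 2.7248
y' = -4.5 − 2.0000·(cos 0.7146 − cos -0.7854) = -4.5965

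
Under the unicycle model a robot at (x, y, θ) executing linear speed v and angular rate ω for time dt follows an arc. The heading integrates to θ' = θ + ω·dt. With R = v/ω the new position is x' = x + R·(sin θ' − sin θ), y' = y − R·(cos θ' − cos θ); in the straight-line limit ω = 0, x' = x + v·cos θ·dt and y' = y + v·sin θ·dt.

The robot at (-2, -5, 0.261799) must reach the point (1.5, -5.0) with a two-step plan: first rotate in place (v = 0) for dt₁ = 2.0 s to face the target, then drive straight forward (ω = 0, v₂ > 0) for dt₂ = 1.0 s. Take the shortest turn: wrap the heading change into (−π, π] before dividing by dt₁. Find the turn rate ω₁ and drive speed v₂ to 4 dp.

heading to target = atan2(-5−-5, 1.5−-2) = 0.0000
Δθ = wrap(0.0000 − 0.2618) = -0.2618; ω₁ = Δθ/dt₁ = -0.1309
distance = √((1.5−-2)² + (-5−-5)²) = 3.5000; v₂ = distance/dt₂ = 3.5000

ω₁ = -0.1309, v₂ = 3.5000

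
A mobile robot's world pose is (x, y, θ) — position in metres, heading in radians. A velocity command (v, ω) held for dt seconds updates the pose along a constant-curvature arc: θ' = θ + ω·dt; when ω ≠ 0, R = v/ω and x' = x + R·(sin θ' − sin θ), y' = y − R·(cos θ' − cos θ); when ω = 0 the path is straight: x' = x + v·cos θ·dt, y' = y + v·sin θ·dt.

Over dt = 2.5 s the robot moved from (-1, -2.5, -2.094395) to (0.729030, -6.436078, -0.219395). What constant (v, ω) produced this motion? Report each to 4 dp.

v = 2.0000, ω = 0.7500

Δθ = -0.219395 − -2.094395 = 1.875000
ω = Δθ/dt = 1.875000/2.5 = 0.7500
R = −Δy/(cos θ' − cos θ) = 2.6667
v = R·ω = 2.6667·0.7500 = 2.0000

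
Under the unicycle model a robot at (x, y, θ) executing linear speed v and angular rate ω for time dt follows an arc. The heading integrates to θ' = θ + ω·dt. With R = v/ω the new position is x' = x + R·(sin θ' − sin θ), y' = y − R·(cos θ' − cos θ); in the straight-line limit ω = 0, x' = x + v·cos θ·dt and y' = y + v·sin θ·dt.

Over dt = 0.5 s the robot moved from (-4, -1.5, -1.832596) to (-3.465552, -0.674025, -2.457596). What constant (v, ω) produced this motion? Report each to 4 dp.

v = -2.0000, ω = -1.2500

Δθ = -2.457596 − -1.832596 = -0.625000
ω = Δθ/dt = -0.625000/0.5 = -1.2500
R = −Δy/(cos θ' − cos θ) = 1.6000
v = R·ω = 1.6000·-1.2500 = -2.0000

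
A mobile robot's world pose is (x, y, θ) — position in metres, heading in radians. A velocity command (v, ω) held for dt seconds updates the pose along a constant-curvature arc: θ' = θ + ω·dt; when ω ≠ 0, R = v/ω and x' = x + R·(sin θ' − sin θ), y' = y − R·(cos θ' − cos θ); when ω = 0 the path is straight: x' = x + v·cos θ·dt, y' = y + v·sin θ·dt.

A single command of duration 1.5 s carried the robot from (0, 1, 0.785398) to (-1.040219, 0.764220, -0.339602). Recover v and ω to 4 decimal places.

Δθ = -0.339602 − 0.785398 = -1.125000
ω = Δθ/dt = -1.125000/1.5 = -0.7500
R = Δx/(sin θ' − sin θ) = 1.0000
v = R·ω = 1.0000·-0.7500 = -0.7500

v = -0.7500, ω = -0.7500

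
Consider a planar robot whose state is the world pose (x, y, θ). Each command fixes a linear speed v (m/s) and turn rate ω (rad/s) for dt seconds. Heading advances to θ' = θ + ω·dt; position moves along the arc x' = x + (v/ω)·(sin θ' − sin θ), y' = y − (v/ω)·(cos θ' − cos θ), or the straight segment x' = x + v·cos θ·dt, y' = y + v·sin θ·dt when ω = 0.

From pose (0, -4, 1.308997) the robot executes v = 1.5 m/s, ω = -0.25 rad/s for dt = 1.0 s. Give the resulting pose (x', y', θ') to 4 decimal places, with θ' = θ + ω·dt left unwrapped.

θ' = 1.3090 + -0.25·1.0 = 1.0590
R = v/ω = 1.5/-0.25 = -6.0000
x' = 0 + -6.0000·(sin 1.0590 − sin 1.3090) = 0.5644
y' = -4 − -6.0000·(cos 1.0590 − cos 1.3090) = -2.6144

(0.5644, -2.6144, 1.0590)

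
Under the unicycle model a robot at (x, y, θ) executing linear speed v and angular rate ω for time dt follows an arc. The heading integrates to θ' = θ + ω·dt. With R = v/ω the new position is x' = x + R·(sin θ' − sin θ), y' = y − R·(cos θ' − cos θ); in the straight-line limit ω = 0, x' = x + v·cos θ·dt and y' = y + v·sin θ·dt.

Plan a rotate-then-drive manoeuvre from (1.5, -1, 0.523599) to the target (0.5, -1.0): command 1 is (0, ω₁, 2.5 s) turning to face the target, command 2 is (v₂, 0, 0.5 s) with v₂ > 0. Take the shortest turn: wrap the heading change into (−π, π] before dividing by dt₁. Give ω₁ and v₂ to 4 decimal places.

heading to target = atan2(-1−-1, 0.5−1.5) = 3.1416
Δθ = wrap(3.1416 − 0.5236) = 2.6180; ω₁ = Δθ/dt₁ = 1.0472
distance = √((0.5−1.5)² + (-1−-1)²) = 1.0000; v₂ = distance/dt₂ = 2.0000

ω₁ = 1.0472, v₂ = 2.0000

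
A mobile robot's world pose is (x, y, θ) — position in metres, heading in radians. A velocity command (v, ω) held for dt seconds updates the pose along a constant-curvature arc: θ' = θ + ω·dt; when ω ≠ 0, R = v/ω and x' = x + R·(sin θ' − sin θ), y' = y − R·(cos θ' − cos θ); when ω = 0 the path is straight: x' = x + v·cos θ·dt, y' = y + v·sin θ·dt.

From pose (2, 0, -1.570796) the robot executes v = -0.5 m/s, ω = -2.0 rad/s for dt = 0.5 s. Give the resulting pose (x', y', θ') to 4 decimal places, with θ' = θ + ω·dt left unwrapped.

θ' = -1.5708 + -2.0·0.5 = -2.5708
R = v/ω = -0.5/-2.0 = 0.2500
x' = 2 + 0.2500·(sin -2.5708 − sin -1.5708) = 2.1149
y' = 0 − 0.2500·(cos -2.5708 − cos -1.5708) = 0.2104

(2.1149, 0.2104, -2.5708)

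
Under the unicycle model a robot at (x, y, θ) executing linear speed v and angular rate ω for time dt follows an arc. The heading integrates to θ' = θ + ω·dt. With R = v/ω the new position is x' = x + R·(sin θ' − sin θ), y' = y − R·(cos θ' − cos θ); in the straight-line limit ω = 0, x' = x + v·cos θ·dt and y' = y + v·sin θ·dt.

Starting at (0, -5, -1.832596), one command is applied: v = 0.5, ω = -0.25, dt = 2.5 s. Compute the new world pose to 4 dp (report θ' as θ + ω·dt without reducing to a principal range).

(-0.6681, -6.0325, -2.4576)

θ' = -1.8326 + -0.25·2.5 = -2.4576
R = v/ω = 0.5/-0.25 = -2.0000
x' = 0 + -2.0000·(sin -2.4576 − sin -1.8326) = -0.6681
y' = -5 − -2.0000·(cos -2.4576 − cos -1.8326) = -6.0325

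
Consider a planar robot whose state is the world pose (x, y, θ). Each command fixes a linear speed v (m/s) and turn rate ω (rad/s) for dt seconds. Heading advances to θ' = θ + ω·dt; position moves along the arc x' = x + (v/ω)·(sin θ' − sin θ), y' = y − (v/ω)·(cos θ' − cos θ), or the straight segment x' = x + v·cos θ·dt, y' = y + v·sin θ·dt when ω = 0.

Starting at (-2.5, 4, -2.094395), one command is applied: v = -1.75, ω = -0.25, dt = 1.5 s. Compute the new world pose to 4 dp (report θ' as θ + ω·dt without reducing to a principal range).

θ' = -2.0944 + -0.25·1.5 = -2.4694
R = v/ω = -1.75/-0.25 = 7.0000
x' = -2.5 + 7.0000·(sin -2.4694 − sin -2.0944) = -0.7968
y' = 4 − 7.0000·(cos -2.4694 − cos -2.0944) = 5.9772

(-0.7968, 5.9772, -2.4694)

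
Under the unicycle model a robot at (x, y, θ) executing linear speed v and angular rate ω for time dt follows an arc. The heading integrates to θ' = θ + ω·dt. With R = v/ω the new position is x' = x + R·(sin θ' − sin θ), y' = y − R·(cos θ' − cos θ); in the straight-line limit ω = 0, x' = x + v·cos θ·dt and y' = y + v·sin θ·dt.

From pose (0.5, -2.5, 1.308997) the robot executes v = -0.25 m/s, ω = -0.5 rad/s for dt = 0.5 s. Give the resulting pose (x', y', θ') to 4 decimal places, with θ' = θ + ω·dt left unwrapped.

θ' = 1.3090 + -0.5·0.5 = 1.0590
R = v/ω = -0.25/-0.5 = 0.5000
x' = 0.5 + 0.5000·(sin 1.0590 − sin 1.3090) = 0.4530
y' = -2.5 − 0.5000·(cos 1.0590 − cos 1.3090) = -2.6155

(0.4530, -2.6155, 1.0590)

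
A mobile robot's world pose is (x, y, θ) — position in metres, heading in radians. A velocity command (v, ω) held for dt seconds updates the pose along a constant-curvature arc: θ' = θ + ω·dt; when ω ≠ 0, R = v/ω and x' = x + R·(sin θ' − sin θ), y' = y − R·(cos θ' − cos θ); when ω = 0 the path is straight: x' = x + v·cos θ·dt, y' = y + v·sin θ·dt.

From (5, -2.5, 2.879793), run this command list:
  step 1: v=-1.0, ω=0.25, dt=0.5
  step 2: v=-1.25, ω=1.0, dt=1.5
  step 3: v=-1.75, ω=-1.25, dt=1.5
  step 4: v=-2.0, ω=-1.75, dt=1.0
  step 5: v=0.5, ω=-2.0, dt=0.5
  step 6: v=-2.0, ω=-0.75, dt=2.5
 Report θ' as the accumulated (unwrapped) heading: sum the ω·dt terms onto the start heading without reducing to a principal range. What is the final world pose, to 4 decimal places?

step 1: θ'=3.0048 (R=-4.0000) → pose (5.4898, -2.5989, 3.0048)
step 2: θ'=4.5048 (R=-1.2500) → pose (6.8834, -1.6182, 4.5048)
step 3: θ'=2.6298 (R=1.4000) → pose (8.9390, -0.6862, 2.6298)
step 4: θ'=0.8798 (R=1.1429) → pose (9.2600, -2.4110, 0.8798)
step 5: θ'=-0.1202 (R=-0.2500) → pose (9.4826, -2.3221, -0.1202)
step 6: θ'=-1.9952 (R=2.6667) → pose (7.3723, 1.4234, -1.9952)

(7.3723, 1.4234, -1.9952)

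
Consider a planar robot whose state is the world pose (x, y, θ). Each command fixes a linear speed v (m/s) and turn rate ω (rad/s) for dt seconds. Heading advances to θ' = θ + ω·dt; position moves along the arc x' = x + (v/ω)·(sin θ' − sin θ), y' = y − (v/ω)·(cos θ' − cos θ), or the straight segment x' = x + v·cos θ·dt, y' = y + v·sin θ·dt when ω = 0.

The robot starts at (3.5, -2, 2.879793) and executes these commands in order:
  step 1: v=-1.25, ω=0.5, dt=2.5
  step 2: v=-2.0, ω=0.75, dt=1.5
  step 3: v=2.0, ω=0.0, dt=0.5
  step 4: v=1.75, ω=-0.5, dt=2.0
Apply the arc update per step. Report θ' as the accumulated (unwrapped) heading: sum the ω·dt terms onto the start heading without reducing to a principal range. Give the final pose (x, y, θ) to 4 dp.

step 1: θ'=4.1298 (R=-2.5000) → pose (6.2346, -0.9607, 4.1298)
step 2: θ'=5.2548 (R=-2.6667) → pose (6.2918, 1.8830, 5.2548)
step 3: θ'=5.2548 (straight) → pose (6.8080, 1.0266, 5.2548)
step 4: θ'=4.2548 (R=-3.5000) → pose (6.9503, -2.3264, 4.2548)

(6.9503, -2.3264, 4.2548)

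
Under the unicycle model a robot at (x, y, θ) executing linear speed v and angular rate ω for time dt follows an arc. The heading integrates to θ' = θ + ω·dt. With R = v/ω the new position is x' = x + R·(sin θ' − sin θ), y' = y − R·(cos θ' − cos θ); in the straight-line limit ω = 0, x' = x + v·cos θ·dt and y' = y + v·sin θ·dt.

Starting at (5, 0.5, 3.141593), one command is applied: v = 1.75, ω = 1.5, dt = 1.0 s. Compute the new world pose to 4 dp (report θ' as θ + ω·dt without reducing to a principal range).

θ' = 3.1416 + 1.5·1.0 = 4.6416
R = v/ω = 1.75/1.5 = 1.1667
x' = 5 + 1.1667·(sin 4.6416 − sin 3.1416) = 3.8363
y' = 0.5 − 1.1667·(cos 4.6416 − cos 3.1416) = -0.5841

(3.8363, -0.5841, 4.6416)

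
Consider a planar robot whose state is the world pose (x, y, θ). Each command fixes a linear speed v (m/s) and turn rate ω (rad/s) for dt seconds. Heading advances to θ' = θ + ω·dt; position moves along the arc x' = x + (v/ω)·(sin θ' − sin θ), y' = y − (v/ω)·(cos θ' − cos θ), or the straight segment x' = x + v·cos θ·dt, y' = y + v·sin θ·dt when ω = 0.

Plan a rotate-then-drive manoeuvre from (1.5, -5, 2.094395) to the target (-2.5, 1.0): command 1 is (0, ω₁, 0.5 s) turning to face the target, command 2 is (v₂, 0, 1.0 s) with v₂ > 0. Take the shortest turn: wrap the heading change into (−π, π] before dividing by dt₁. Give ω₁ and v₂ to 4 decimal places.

ω₁ = 0.1288, v₂ = 7.2111

heading to target = atan2(1−-5, -2.5−1.5) = 2.1588
Δθ = wrap(2.1588 − 2.0944) = 0.0644; ω₁ = Δθ/dt₁ = 0.1288
distance = √((-2.5−1.5)² + (1−-5)²) = 7.2111; v₂ = distance/dt₂ = 7.2111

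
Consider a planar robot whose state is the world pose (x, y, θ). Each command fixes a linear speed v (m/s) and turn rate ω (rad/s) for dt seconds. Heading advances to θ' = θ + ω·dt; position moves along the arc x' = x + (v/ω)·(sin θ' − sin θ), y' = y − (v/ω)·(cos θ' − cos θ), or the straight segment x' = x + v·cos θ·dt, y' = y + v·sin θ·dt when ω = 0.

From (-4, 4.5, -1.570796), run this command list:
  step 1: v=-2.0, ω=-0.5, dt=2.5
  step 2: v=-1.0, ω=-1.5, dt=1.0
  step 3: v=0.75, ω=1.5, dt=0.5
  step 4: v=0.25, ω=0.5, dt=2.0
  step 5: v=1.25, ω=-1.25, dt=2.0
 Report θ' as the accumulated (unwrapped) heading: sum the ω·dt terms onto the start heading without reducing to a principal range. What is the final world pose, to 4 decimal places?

(-2.6439, 9.3399, -5.0708)

step 1: θ'=-2.8208 (R=4.0000) → pose (-1.2613, 8.2959, -2.8208)
step 2: θ'=-4.3208 (R=0.6667) → pose (-0.4349, 7.9177, -4.3208)
step 3: θ'=-3.5708 (R=0.5000) → pose (-0.6890, 8.1815, -3.5708)
step 4: θ'=-2.5708 (R=0.5000) → pose (-1.1672, 8.1476, -2.5708)
step 5: θ'=-5.0708 (R=-1.0000) → pose (-2.6439, 9.3399, -5.0708)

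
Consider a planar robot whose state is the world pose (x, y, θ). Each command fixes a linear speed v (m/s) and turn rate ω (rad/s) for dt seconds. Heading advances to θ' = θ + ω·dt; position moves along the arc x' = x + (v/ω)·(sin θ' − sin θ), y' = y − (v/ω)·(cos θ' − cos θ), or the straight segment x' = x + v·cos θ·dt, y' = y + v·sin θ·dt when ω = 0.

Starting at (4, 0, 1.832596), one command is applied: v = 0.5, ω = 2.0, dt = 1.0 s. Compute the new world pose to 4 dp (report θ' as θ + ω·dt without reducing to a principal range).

θ' = 1.8326 + 2.0·1.0 = 3.8326
R = v/ω = 0.5/2.0 = 0.2500
x' = 4 + 0.2500·(sin 3.8326 − sin 1.8326) = 3.5992
y' = 0 − 0.2500·(cos 3.8326 − cos 1.8326) = 0.1279

(3.5992, 0.1279, 3.8326)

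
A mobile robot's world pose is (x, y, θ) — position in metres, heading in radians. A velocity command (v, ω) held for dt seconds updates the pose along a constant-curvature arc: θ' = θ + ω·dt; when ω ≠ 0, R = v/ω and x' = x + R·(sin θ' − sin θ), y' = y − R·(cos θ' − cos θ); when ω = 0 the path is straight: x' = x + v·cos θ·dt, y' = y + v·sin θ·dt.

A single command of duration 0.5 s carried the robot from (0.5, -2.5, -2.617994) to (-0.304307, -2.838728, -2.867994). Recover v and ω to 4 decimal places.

Δθ = -2.867994 − -2.617994 = -0.250000
ω = Δθ/dt = -0.250000/0.5 = -0.5000
R = Δx/(sin θ' − sin θ) = -3.5000
v = R·ω = -3.5000·-0.5000 = 1.7500

v = 1.7500, ω = -0.5000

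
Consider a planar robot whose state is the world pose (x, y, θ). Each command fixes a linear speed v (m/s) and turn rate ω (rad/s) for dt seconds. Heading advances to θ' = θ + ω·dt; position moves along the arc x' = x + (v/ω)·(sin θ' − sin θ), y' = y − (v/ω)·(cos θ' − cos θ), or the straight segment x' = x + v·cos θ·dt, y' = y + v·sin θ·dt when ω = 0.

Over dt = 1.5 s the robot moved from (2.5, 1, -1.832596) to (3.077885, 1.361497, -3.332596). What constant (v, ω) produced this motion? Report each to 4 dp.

Δθ = -3.332596 − -1.832596 = -1.500000
ω = Δθ/dt = -1.500000/1.5 = -1.0000
R = Δx/(sin θ' − sin θ) = 0.5000
v = R·ω = 0.5000·-1.0000 = -0.5000

v = -0.5000, ω = -1.0000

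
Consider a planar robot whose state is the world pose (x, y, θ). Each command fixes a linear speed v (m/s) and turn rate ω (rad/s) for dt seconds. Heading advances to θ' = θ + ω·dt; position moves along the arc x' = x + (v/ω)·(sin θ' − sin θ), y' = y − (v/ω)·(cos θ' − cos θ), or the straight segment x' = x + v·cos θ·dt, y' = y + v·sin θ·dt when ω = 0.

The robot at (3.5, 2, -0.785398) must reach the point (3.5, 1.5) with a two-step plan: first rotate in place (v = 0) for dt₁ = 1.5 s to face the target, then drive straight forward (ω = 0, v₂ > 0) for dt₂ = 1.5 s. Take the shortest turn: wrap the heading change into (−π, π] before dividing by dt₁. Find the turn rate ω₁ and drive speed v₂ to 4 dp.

heading to target = atan2(1.5−2, 3.5−3.5) = -1.5708
Δθ = wrap(-1.5708 − -0.7854) = -0.7854; ω₁ = Δθ/dt₁ = -0.5236
distance = √((3.5−3.5)² + (1.5−2)²) = 0.5000; v₂ = distance/dt₂ = 0.3333

ω₁ = -0.5236, v₂ = 0.3333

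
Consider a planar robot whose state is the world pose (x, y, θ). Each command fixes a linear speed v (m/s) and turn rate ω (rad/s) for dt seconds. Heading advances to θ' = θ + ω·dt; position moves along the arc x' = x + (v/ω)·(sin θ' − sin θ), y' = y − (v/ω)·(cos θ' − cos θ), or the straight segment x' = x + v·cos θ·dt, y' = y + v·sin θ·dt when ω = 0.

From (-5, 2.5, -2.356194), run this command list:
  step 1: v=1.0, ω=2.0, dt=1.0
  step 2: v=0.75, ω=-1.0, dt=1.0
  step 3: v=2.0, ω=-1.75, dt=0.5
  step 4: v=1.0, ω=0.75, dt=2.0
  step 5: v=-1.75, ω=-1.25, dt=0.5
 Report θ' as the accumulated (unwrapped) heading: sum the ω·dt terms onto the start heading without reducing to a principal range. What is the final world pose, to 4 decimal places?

step 1: θ'=-0.3562 (R=0.5000) → pose (-4.8208, 1.6778, -0.3562)
step 2: θ'=-1.3562 (R=-0.7500) → pose (-4.3495, 1.1346, -1.3562)
step 3: θ'=-2.2312 (R=-1.1429) → pose (-4.5636, 0.1902, -2.2312)
step 4: θ'=-0.7312 (R=1.3333) → pose (-4.4010, -1.6202, -0.7312)
step 5: θ'=-1.3562 (R=1.4000) → pose (-4.8340, -0.8762, -1.3562)

(-4.8340, -0.8762, -1.3562)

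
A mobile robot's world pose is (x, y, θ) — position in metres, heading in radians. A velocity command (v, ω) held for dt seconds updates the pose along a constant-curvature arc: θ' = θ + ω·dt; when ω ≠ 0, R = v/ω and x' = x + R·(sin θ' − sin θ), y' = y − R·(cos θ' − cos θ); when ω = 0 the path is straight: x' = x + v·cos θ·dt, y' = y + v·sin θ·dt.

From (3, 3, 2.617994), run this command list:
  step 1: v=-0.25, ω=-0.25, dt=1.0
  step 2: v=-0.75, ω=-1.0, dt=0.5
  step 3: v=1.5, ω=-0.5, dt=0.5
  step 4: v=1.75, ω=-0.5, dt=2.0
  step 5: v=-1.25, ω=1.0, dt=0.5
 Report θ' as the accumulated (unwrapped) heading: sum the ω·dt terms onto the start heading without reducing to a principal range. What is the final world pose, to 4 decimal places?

(4.3320, 5.8153, 1.1180)

step 1: θ'=2.3680 (R=1.0000) → pose (3.1987, 2.8494, 2.3680)
step 2: θ'=1.8680 (R=0.7500) → pose (3.3918, 2.5325, 1.8680)
step 3: θ'=1.6180 (R=-3.0000) → pose (3.2636, 3.2694, 1.6180)
step 4: θ'=0.6180 (R=-3.5000) → pose (4.7318, 6.2872, 0.6180)
step 5: θ'=1.1180 (R=-1.2500) → pose (4.3320, 5.8153, 1.1180)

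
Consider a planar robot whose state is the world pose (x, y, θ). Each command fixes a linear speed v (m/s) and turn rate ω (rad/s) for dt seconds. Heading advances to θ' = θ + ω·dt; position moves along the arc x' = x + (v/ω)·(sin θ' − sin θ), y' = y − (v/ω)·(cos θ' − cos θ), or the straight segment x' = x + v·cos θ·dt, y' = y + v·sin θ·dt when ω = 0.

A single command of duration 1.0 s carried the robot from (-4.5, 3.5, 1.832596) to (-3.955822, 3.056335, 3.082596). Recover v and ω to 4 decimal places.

Δθ = 3.082596 − 1.832596 = 1.250000
ω = Δθ/dt = 1.250000/1.0 = 1.2500
R = Δx/(sin θ' − sin θ) = -0.6000
v = R·ω = -0.6000·1.2500 = -0.7500

v = -0.7500, ω = 1.2500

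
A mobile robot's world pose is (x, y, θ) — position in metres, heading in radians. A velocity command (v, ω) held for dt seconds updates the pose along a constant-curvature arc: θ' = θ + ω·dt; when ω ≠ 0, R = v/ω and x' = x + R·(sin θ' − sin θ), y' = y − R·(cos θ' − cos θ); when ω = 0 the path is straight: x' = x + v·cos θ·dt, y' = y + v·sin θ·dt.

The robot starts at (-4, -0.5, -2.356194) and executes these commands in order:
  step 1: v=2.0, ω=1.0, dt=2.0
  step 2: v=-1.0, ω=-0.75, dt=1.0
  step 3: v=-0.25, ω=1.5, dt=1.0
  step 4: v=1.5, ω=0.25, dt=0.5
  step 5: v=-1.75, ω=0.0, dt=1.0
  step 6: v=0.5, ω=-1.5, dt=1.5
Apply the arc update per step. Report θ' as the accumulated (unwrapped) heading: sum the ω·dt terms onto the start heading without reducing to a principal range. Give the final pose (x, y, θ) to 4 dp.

(-4.5758, -3.9374, -1.7312)

step 1: θ'=-0.3562 (R=2.0000) → pose (-3.2832, -3.7887, -0.3562)
step 2: θ'=-1.1062 (R=1.3333) → pose (-4.0103, -3.1365, -1.1062)
step 3: θ'=0.3938 (R=-0.1667) → pose (-4.2232, -3.0572, 0.3938)
step 4: θ'=0.5188 (R=6.0000) → pose (-3.5504, -2.7270, 0.5188)
step 5: θ'=0.5188 (straight) → pose (-5.0701, -3.5947, 0.5188)
step 6: θ'=-1.7312 (R=-0.3333) → pose (-4.5758, -3.9374, -1.7312)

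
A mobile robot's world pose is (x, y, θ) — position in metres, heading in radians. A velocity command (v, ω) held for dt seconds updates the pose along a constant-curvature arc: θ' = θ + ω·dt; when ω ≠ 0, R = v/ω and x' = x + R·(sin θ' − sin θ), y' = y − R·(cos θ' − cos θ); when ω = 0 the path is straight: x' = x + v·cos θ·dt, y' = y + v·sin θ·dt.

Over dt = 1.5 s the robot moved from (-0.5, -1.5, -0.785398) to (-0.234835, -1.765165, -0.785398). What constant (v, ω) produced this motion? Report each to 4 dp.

Δθ = -0.785398 − -0.785398 = 0.000000
ω = Δθ/dt = 0.000000/1.5 = 0.0000
ω = 0 → v = (Δx·cos θ + Δy·sin θ)/dt = 0.2500

v = 0.2500, ω = 0.0000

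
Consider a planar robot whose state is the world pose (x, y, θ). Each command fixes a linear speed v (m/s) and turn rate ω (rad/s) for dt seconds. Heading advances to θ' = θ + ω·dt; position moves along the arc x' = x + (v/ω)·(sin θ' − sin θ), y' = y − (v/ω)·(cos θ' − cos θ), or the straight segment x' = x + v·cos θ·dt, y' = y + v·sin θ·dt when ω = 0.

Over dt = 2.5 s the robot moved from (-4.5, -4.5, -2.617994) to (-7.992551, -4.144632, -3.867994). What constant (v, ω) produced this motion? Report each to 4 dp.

v = 1.5000, ω = -0.5000

Δθ = -3.867994 − -2.617994 = -1.250000
ω = Δθ/dt = -1.250000/2.5 = -0.5000
R = Δx/(sin θ' − sin θ) = -3.0000
v = R·ω = -3.0000·-0.5000 = 1.5000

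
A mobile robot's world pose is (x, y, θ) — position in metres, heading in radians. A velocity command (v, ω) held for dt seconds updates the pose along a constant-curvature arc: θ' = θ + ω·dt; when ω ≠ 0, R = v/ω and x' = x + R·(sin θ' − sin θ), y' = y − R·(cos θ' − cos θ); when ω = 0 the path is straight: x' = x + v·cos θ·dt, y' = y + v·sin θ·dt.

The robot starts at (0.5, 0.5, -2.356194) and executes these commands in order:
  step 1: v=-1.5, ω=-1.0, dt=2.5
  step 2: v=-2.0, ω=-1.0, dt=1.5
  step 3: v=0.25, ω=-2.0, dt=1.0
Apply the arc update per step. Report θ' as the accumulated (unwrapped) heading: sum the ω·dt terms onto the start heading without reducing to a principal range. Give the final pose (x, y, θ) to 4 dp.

(1.0204, -2.6685, -8.3562)

step 1: θ'=-4.8562 (R=1.5000) → pose (3.0452, -0.7756, -4.8562)
step 2: θ'=-6.3562 (R=2.0000) → pose (0.9199, -2.4837, -6.3562)
step 3: θ'=-8.3562 (R=-0.1250) → pose (1.0204, -2.6685, -8.3562)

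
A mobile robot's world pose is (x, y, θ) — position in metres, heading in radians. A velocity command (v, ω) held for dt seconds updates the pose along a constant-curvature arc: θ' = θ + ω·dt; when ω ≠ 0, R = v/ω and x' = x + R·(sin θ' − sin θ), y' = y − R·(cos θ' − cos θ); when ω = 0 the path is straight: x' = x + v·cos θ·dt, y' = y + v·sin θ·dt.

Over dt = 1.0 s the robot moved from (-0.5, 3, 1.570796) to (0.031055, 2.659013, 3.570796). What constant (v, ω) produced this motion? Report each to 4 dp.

Δθ = 3.570796 − 1.570796 = 2.000000
ω = Δθ/dt = 2.000000/1.0 = 2.0000
R = Δx/(sin θ' − sin θ) = -0.3750
v = R·ω = -0.3750·2.0000 = -0.7500

v = -0.7500, ω = 2.0000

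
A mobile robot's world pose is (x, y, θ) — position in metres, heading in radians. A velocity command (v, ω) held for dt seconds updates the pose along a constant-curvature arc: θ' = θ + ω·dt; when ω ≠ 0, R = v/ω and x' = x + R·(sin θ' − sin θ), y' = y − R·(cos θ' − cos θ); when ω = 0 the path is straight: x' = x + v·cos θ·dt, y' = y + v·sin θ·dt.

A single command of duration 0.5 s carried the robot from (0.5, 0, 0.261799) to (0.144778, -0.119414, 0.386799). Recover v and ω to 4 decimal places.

Δθ = 0.386799 − 0.261799 = 0.125000
ω = Δθ/dt = 0.125000/0.5 = 0.2500
R = Δx/(sin θ' − sin θ) = -3.0000
v = R·ω = -3.0000·0.2500 = -0.7500

v = -0.7500, ω = 0.2500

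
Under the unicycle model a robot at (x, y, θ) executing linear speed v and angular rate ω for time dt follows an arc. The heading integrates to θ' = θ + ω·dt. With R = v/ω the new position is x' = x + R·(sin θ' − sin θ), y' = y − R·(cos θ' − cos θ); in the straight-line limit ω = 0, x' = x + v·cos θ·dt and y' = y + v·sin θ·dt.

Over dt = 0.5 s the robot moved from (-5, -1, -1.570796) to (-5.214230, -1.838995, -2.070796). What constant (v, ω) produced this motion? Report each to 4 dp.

Δθ = -2.070796 − -1.570796 = -0.500000
ω = Δθ/dt = -0.500000/0.5 = -1.0000
R = −Δy/(cos θ' − cos θ) = -1.7500
v = R·ω = -1.7500·-1.0000 = 1.7500

v = 1.7500, ω = -1.0000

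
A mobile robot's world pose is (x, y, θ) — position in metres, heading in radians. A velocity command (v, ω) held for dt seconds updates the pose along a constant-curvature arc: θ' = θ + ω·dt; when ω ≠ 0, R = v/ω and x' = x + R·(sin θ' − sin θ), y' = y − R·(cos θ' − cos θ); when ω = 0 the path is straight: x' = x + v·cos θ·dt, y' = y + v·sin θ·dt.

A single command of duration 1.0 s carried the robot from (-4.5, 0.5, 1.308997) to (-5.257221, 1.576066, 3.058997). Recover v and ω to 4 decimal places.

v = 1.5000, ω = 1.7500

Δθ = 3.058997 − 1.308997 = 1.750000
ω = Δθ/dt = 1.750000/1.0 = 1.7500
R = −Δy/(cos θ' − cos θ) = 0.8571
v = R·ω = 0.8571·1.7500 = 1.5000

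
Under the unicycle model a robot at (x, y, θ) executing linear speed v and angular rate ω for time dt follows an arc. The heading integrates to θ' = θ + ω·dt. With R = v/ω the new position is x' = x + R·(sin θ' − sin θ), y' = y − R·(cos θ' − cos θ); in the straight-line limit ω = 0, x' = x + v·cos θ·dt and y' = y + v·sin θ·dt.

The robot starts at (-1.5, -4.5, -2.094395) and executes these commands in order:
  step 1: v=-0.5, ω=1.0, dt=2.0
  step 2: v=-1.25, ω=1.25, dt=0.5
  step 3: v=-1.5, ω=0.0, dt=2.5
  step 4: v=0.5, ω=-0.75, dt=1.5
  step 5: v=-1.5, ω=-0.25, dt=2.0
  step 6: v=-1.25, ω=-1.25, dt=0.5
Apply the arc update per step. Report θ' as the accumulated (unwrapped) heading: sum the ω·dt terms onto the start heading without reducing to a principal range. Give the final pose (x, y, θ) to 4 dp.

step 1: θ'=-0.0944 (R=-0.5000) → pose (-1.8859, -3.7522, -0.0944)
step 2: θ'=0.5306 (R=-1.0000) → pose (-2.4862, -3.8853, 0.5306)
step 3: θ'=0.5306 (straight) → pose (-5.7206, -5.7830, 0.5306)
step 4: θ'=-0.5944 (R=-0.6667) → pose (-5.0099, -5.8057, -0.5944)
step 5: θ'=-1.0944 (R=6.0000) → pose (-6.9817, -3.5862, -1.0944)
step 6: θ'=-1.7194 (R=1.0000) → pose (-7.0821, -2.9796, -1.7194)

(-7.0821, -2.9796, -1.7194)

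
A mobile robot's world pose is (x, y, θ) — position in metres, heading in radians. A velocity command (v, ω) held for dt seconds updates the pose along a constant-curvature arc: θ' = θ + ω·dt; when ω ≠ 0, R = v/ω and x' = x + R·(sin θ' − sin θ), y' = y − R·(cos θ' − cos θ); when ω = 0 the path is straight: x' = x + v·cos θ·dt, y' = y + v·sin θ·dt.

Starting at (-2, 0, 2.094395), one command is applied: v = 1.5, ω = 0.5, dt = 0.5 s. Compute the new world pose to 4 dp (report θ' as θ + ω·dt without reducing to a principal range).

(-2.4519, 0.5961, 2.3444)

θ' = 2.0944 + 0.5·0.5 = 2.3444
R = v/ω = 1.5/0.5 = 3.0000
x' = -2 + 3.0000·(sin 2.3444 − sin 2.0944) = -2.4519
y' = 0 − 3.0000·(cos 2.3444 − cos 2.0944) = 0.5961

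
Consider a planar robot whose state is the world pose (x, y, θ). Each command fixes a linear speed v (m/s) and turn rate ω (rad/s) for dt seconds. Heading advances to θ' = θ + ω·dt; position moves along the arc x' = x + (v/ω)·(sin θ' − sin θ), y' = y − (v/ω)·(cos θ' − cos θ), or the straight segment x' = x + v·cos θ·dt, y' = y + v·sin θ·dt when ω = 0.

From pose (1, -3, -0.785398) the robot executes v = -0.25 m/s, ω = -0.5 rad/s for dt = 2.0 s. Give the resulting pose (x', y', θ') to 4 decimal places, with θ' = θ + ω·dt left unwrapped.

(0.8650, -2.5400, -1.7854)

θ' = -0.7854 + -0.5·2.0 = -1.7854
R = v/ω = -0.25/-0.5 = 0.5000
x' = 1 + 0.5000·(sin -1.7854 − sin -0.7854) = 0.8650
y' = -3 − 0.5000·(cos -1.7854 − cos -0.7854) = -2.5400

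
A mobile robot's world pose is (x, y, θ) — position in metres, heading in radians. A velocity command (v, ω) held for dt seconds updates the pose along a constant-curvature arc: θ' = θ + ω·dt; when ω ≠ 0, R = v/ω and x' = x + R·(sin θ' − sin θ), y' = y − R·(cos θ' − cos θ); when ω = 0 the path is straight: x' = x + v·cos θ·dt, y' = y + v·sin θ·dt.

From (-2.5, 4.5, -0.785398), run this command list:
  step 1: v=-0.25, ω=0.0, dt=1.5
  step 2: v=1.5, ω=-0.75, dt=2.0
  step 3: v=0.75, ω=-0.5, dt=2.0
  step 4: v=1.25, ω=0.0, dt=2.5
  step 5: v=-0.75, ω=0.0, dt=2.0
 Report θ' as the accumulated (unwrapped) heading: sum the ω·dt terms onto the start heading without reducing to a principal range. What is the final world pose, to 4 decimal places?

(-5.6249, 1.7717, -3.2854)

step 1: θ'=-0.7854 (straight) → pose (-2.7652, 4.7652, -0.7854)
step 2: θ'=-2.2854 (R=-2.0000) → pose (-2.6687, 2.0403, -2.2854)
step 3: θ'=-3.2854 (R=-1.5000) → pose (-4.0167, 1.5388, -3.2854)
step 4: θ'=-3.2854 (straight) → pose (-7.1094, 1.9866, -3.2854)
step 5: θ'=-3.2854 (straight) → pose (-5.6249, 1.7717, -3.2854)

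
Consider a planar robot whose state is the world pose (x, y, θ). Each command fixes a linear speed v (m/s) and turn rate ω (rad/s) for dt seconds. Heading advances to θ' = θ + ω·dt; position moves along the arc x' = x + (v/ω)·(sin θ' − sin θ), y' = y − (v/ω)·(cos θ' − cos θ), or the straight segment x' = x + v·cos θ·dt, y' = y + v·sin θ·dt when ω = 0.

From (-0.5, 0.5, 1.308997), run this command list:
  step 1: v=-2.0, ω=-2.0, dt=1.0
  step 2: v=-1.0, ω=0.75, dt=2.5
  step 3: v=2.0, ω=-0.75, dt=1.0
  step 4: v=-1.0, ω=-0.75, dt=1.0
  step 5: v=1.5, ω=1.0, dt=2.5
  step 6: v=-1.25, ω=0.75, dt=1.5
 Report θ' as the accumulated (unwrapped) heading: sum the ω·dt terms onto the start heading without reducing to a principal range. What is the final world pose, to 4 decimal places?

step 1: θ'=-0.6910 (R=1.0000) → pose (-2.1032, -0.0118, -0.6910)
step 2: θ'=1.1840 (R=-1.3333) → pose (-4.1878, -0.5363, 1.1840)
step 3: θ'=0.4340 (R=-2.6667) → pose (-2.8395, 0.8772, 0.4340)
step 4: θ'=-0.3160 (R=1.3333) → pose (-3.8145, 0.8196, -0.3160)
step 5: θ'=2.1840 (R=1.5000) → pose (-2.1216, 3.1086, 2.1840)
step 6: θ'=3.3090 (R=-1.6667) → pose (-0.4809, 2.4244, 3.3090)

(-0.4809, 2.4244, 3.3090)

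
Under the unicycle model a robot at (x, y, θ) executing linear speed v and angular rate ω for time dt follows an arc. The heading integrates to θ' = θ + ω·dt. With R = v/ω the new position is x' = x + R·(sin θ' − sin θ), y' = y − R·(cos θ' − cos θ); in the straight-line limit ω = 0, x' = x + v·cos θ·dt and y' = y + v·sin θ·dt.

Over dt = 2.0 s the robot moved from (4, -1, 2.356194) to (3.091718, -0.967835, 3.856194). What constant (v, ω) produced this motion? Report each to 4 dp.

v = 0.5000, ω = 0.7500

Δθ = 3.856194 − 2.356194 = 1.500000
ω = Δθ/dt = 1.500000/2.0 = 0.7500
R = Δx/(sin θ' − sin θ) = 0.6667
v = R·ω = 0.6667·0.7500 = 0.5000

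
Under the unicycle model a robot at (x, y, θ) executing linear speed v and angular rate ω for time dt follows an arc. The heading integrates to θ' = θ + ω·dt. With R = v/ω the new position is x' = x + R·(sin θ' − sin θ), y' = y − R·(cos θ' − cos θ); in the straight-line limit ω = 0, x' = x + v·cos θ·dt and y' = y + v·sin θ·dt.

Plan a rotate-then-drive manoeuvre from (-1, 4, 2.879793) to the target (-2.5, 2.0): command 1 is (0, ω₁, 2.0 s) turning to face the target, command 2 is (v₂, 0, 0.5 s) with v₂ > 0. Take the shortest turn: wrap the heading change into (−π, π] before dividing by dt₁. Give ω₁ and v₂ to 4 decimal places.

heading to target = atan2(2−4, -2.5−-1) = -2.2143
Δθ = wrap(-2.2143 − 2.8798) = 1.1891; ω₁ = Δθ/dt₁ = 0.5945
distance = √((-2.5−-1)² + (2−4)²) = 2.5000; v₂ = distance/dt₂ = 5.0000

ω₁ = 0.5945, v₂ = 5.0000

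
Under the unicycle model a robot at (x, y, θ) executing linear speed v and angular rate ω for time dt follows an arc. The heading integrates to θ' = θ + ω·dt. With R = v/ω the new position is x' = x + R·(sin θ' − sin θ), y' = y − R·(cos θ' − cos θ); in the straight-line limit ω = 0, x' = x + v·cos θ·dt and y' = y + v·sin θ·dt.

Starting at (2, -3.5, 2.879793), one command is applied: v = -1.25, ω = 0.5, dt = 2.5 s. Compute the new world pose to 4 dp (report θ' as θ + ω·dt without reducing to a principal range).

θ' = 2.8798 + 0.5·2.5 = 4.1298
R = v/ω = -1.25/0.5 = -2.5000
x' = 2 + -2.5000·(sin 4.1298 − sin 2.8798) = 4.7346
y' = -3.5 − -2.5000·(cos 4.1298 − cos 2.8798) = -2.4607

(4.7346, -2.4607, 4.1298)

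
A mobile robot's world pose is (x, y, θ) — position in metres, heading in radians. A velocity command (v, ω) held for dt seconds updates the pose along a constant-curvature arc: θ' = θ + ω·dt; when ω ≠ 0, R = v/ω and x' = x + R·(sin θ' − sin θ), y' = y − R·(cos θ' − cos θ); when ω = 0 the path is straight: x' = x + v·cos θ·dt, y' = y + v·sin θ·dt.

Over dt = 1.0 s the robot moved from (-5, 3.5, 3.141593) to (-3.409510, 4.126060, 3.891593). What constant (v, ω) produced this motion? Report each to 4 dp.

v = -1.7500, ω = 0.7500

Δθ = 3.891593 − 3.141593 = 0.750000
ω = Δθ/dt = 0.750000/1.0 = 0.7500
R = Δx/(sin θ' − sin θ) = -2.3333
v = R·ω = -2.3333·0.7500 = -1.7500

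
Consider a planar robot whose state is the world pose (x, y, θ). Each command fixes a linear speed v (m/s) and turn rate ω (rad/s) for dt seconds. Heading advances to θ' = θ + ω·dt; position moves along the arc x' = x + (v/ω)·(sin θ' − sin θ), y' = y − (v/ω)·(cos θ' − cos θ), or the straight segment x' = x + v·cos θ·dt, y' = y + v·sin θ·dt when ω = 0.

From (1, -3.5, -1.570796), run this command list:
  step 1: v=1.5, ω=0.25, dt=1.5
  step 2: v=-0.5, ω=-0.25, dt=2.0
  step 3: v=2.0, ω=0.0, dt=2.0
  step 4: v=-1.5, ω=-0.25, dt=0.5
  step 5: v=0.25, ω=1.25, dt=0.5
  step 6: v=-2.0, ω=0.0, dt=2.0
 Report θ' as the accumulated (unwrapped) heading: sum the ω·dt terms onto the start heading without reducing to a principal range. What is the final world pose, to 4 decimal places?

step 1: θ'=-1.1958 (R=6.0000) → pose (1.4170, -5.6976, -1.1958)
step 2: θ'=-1.6958 (R=2.0000) → pose (1.2936, -4.7157, -1.6958)
step 3: θ'=-1.6958 (straight) → pose (0.7949, -8.6845, -1.6958)
step 4: θ'=-1.8208 (R=6.0000) → pose (0.9346, -7.9482, -1.8208)
step 5: θ'=-1.1958 (R=0.2000) → pose (0.9423, -8.0709, -1.1958)
step 6: θ'=-1.1958 (straight) → pose (-0.5228, -4.3489, -1.1958)

(-0.5228, -4.3489, -1.1958)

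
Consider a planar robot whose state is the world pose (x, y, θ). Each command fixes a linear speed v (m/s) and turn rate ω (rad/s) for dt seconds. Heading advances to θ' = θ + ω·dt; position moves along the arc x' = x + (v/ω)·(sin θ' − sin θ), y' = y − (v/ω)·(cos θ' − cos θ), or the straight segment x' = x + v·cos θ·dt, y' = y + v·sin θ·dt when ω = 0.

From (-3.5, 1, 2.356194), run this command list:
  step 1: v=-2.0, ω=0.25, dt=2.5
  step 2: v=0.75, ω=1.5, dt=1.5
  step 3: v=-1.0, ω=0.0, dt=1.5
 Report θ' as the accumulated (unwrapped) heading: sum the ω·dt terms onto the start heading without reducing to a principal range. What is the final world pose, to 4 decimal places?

step 1: θ'=2.9812 (R=-8.0000) → pose (0.8792, -1.2405, 2.9812)
step 2: θ'=5.2312 (R=0.5000) → pose (0.3651, -1.9820, 5.2312)
step 3: θ'=5.2312 (straight) → pose (-0.3787, -0.6793, 5.2312)

(-0.3787, -0.6793, 5.2312)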